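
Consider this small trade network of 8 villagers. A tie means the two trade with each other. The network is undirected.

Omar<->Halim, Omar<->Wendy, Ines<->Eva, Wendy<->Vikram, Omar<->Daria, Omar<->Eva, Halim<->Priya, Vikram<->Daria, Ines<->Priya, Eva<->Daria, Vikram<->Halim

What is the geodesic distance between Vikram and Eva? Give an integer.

One shortest route is Vikram – Daria – Eva, which uses 2 edges, and Vikram and Eva are not directly tied, so nothing shorter exists. So d(Vikram,Eva) = 2.

2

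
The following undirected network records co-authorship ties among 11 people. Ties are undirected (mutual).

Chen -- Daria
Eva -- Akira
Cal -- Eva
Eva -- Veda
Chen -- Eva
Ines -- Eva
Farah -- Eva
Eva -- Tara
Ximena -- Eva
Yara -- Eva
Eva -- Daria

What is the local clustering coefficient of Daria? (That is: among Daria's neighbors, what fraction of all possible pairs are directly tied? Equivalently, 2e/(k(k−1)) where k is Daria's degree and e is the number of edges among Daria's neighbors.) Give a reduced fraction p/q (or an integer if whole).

1

Daria's neighbors: Chen and Eva (k = 2).
Possible neighbor pairs: C(2,2) = 1. Edges among them: Chen–Eva → e = 1.
Clustering(Daria) = 1/1.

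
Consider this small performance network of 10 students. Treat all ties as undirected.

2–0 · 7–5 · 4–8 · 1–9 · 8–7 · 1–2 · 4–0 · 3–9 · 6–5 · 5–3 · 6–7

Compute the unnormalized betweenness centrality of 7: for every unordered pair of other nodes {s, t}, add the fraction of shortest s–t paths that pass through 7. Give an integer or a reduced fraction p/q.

Pairs whose geodesics pass through 7 — 5–0: 1; 5–4: 1; 5–8: 1; 3–4: 1; 3–8: 1; 9–8: 1; 2–6: 1/2; 0–6: 1; 4–6: 1; 8–6: 1.
All other pairs contribute 0.
Summing the contributions gives betweenness(7) = 19/2.

19/2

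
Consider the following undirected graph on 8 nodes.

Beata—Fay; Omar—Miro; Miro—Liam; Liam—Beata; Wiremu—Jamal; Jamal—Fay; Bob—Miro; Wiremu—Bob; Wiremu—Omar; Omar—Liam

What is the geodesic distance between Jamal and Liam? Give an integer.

3

One shortest route is Jamal – Wiremu – Omar – Liam, which uses 3 edges, and at distance 2 from Jamal we only reach {Beata, Bob, Omar}, which does not include Liam. So d(Jamal,Liam) = 3.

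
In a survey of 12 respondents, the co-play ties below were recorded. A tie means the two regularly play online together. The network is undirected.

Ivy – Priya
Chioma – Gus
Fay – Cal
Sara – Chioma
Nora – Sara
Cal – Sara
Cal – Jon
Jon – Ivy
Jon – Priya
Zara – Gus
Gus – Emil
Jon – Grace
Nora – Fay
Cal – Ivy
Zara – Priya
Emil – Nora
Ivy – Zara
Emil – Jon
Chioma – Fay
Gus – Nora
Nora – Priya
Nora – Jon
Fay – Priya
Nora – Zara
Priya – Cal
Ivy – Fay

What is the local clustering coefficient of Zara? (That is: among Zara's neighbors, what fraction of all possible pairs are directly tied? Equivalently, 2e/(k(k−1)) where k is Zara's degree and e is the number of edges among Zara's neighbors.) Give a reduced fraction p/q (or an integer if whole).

Zara's neighbors: Gus, Ivy, Nora, and Priya (k = 4).
Possible neighbor pairs: C(4,2) = 6. Edges among them: Gus–Nora, Ivy–Priya, Nora–Priya → e = 3.
Clustering(Zara) = 3/6 = 1/2.

1/2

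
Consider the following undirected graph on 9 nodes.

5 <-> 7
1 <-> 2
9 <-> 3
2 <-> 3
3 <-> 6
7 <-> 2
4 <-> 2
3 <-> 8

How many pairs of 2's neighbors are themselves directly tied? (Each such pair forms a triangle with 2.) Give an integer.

2's neighbors are 1, 3, 4, and 7, but none of them are tied to each other, so no triangle contains 2.

0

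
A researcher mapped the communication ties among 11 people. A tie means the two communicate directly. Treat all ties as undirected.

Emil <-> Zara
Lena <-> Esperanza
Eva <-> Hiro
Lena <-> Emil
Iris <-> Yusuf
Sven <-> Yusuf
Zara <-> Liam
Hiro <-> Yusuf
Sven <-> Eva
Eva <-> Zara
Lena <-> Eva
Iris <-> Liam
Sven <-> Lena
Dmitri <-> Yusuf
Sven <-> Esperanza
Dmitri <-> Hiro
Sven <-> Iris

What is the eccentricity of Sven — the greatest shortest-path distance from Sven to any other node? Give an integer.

2

Distances from Sven: Dmitri:2, Emil:2, Esperanza:1, Eva:1, Hiro:2, Iris:1, Lena:1, Liam:2, Yusuf:1, Zara:2.
The largest is 2 (to Emil, Liam, Zara, Hiro, and Dmitri), so the eccentricity of Sven is 2.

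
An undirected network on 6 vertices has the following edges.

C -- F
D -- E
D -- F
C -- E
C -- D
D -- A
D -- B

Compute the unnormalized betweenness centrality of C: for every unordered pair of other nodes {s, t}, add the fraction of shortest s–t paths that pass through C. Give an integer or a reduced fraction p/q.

1/2

Pairs whose geodesics pass through C — F–E: 1/2.
All other pairs contribute 0.
Summing the contributions gives betweenness(C) = 1/2.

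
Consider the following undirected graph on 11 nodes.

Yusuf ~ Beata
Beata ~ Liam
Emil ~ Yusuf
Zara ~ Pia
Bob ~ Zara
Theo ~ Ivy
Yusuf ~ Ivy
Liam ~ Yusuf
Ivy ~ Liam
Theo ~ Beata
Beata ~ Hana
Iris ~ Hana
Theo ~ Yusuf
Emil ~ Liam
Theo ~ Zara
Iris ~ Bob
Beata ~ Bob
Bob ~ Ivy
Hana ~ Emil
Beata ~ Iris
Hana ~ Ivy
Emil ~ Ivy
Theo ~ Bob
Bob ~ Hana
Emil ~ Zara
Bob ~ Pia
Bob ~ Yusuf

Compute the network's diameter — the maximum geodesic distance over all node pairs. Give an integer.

3

Eccentricity of each node (its greatest distance to any other): Beata:2, Bob:2, Emil:2, Hana:2, Iris:2, Ivy:2, Liam:3, Pia:3, Theo:2, Yusuf:2, Zara:2.
The maximum eccentricity is 3, realized for instance by the pair Pia–Liam via Pia – Bob – Ivy – Liam. So the diameter is 3.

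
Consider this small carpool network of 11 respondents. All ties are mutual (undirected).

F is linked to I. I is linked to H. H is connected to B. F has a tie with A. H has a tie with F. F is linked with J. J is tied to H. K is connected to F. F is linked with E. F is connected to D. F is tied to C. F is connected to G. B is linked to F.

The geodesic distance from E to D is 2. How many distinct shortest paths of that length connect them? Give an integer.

1

The shortest distance is 2, and the only length-2 path is E–F–D. So there is exactly 1 shortest path.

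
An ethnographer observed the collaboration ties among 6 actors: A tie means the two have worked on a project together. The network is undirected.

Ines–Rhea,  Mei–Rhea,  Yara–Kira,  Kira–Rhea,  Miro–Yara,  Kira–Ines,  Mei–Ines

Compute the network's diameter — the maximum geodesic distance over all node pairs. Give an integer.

Eccentricity of each node (its greatest distance to any other): Ines:3, Kira:2, Mei:4, Miro:4, Rhea:3, Yara:3.
The maximum eccentricity is 4, realized for instance by the pair Mei–Miro via Mei – Rhea – Kira – Yara – Miro. So the diameter is 4.

4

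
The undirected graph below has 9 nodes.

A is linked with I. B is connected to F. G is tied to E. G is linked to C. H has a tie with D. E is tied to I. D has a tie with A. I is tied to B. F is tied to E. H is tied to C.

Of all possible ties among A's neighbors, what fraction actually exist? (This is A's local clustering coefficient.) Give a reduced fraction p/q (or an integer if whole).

0

A's neighbors: D and I (k = 2).
Possible neighbor pairs: C(2,2) = 1. Edges among them: none → e = 0.
Clustering(A) = 0/1.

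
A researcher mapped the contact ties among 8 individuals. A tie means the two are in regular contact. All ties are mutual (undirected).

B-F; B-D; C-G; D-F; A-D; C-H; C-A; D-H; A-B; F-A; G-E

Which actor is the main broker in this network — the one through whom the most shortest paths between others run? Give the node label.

C

Unnormalized betweenness of each node: A:15/2, B:0, C:21/2, D:5/2, E:0, F:0, G:6, H:3/2.
C has the largest value, 21/2, making it the main broker — the node through which the most shortest paths run.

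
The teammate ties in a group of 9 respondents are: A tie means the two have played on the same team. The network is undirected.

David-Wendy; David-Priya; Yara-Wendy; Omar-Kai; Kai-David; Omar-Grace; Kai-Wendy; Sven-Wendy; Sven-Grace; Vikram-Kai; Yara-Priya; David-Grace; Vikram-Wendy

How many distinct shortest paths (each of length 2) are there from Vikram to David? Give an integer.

The shortest distance is 2. The length-2 paths are: Vikram–Wendy–David; Vikram–Kai–David.
That gives 2 distinct shortest paths.

2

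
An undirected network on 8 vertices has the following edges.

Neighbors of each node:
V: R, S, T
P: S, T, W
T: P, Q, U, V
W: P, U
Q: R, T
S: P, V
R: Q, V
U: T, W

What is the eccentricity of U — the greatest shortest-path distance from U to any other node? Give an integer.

3

Distances from U: P:2, Q:2, R:3, S:3, T:1, V:2, W:1.
The largest is 3 (to S and R), so the eccentricity of U is 3.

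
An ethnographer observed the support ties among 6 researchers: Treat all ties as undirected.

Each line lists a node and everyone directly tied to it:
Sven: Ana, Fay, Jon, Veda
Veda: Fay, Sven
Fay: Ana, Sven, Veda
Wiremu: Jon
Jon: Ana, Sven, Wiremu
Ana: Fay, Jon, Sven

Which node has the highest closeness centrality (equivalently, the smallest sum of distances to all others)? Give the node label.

Farness (sum of distances to all others) for each node — Ana:7, Fay:8, Jon:7, Sven:6, Veda:9, Wiremu:11.
The smallest farness is 6, for Sven, so Sven has the highest closeness.

Sven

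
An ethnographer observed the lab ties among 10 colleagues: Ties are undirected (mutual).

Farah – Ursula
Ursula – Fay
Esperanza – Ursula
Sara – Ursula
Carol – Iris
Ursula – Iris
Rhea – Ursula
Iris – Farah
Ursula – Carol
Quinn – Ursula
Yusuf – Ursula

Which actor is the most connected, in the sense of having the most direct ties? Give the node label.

Ursula

Degrees — Carol:2, Esperanza:1, Farah:2, Fay:1, Iris:3, Quinn:1, Rhea:1, Sara:1, Ursula:9, Yusuf:1.
The maximum is 9, attained only by Ursula.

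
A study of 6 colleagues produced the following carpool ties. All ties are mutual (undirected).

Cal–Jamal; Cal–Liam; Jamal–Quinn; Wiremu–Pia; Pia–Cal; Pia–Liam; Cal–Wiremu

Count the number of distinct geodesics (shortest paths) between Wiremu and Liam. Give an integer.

The shortest distance is 2. The length-2 paths are: Wiremu–Pia–Liam; Wiremu–Cal–Liam.
That gives 2 distinct shortest paths.

2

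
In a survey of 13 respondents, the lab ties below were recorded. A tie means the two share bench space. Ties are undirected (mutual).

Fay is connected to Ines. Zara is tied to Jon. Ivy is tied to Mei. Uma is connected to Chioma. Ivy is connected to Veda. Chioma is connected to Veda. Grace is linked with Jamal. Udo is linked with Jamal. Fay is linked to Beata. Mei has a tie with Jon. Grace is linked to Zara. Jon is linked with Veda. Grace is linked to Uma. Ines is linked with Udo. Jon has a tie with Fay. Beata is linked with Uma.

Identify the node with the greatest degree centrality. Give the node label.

Jon

Degrees — Beata:2, Chioma:2, Fay:3, Grace:3, Ines:2, Ivy:2, Jamal:2, Jon:4, Mei:2, Udo:2, Uma:3, Veda:3, Zara:2.
The maximum is 4, attained only by Jon.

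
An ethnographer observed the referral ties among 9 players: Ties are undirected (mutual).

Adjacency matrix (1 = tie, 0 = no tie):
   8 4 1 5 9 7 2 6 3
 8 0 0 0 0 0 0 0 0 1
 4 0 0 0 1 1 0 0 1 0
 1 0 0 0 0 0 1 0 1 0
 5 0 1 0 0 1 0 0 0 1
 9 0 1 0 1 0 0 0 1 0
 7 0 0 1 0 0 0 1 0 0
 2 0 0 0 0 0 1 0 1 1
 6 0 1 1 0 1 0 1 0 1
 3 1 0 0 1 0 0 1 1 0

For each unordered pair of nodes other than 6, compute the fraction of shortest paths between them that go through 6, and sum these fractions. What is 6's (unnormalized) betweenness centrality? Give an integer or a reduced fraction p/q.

Pairs whose geodesics pass through 6 — 8–4: 1/2; 8–1: 1; 8–9: 1/2; 4–1: 1; 4–7: 2/2; 4–2: 1; 4–3: 1/2; 1–5: 3/3; 1–9: 1; 1–2: 1/2; 1–3: 1; 9–7: 2/2; 9–2: 1; 9–3: 1/2.
All other pairs contribute 0.
Summing the contributions gives betweenness(6) = 23/2.

23/2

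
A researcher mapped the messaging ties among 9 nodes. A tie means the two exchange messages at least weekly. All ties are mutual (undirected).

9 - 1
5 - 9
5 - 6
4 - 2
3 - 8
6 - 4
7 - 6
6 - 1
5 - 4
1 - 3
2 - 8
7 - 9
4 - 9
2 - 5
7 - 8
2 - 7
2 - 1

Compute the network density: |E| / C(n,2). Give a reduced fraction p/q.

There are 17 edges and 9 nodes, so the maximum possible is C(9,2) = 36.
Density = 17/36.

17/36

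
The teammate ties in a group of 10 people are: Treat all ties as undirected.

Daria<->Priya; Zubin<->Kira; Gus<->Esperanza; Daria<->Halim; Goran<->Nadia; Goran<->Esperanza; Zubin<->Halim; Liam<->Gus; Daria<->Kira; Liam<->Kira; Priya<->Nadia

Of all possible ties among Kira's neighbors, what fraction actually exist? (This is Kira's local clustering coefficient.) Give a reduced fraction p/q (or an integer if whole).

Kira's neighbors: Daria, Liam, and Zubin (k = 3).
Possible neighbor pairs: C(3,2) = 3. Edges among them: none → e = 0.
Clustering(Kira) = 0/3 = 0.

0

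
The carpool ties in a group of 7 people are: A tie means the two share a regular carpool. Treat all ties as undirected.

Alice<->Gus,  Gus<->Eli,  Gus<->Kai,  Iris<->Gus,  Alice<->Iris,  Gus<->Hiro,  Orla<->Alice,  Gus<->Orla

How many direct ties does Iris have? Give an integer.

2

Iris is directly tied to Alice and Gus. That is 2 neighbors, so the degree of Iris is 2.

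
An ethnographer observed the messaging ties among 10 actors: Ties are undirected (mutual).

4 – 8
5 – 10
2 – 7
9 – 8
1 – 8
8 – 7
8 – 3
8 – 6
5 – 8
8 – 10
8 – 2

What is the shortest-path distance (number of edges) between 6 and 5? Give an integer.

One shortest route is 6 – 8 – 5, which uses 2 edges, and 6 and 5 are not directly tied, so nothing shorter exists. So d(6,5) = 2.

2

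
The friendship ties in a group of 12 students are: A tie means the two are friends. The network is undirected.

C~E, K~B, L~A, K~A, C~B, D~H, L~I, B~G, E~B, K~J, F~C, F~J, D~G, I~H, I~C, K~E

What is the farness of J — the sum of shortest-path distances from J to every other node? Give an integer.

27

Distances from J: A:2, B:2, C:2, D:4, E:2, F:1, G:3, H:4, I:3, K:1, L:3.
Sum = 2 + 2 + 2 + 4 + 2 + 1 + 3 + 4 + 3 + 1 + 3 = 27.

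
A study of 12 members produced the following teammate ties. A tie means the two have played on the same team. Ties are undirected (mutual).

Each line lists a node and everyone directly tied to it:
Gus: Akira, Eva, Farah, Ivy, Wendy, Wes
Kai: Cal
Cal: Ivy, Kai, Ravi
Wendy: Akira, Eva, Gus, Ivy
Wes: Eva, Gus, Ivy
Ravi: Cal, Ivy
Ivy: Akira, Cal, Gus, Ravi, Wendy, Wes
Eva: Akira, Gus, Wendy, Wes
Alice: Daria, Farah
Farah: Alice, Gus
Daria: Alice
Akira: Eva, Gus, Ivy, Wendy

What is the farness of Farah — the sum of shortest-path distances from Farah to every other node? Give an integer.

24

Distances from Farah: Akira:2, Alice:1, Cal:3, Daria:2, Eva:2, Gus:1, Ivy:2, Kai:4, Ravi:3, Wendy:2, Wes:2.
Sum = 2 + 1 + 3 + 2 + 2 + 1 + 2 + 4 + 3 + 2 + 2 = 24.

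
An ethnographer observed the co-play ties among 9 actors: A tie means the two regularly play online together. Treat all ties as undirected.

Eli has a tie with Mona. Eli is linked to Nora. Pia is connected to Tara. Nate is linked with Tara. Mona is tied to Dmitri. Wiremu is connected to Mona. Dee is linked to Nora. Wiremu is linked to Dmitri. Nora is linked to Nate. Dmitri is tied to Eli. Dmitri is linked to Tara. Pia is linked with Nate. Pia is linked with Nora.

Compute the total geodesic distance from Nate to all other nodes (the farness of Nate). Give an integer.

Distances from Nate: Dee:2, Dmitri:2, Eli:2, Mona:3, Nora:1, Pia:1, Tara:1, Wiremu:3.
Sum = 2 + 2 + 2 + 3 + 1 + 1 + 1 + 3 = 15.

15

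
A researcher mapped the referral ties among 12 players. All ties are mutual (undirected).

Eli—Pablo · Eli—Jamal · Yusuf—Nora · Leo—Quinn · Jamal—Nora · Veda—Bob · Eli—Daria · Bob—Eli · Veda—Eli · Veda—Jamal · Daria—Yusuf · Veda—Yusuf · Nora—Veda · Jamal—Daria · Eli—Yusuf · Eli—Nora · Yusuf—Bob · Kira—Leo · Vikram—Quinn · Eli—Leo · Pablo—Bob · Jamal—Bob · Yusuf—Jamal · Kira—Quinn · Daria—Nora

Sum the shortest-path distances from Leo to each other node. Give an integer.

19

Distances from Leo: Bob:2, Daria:2, Eli:1, Jamal:2, Kira:1, Nora:2, Pablo:2, Quinn:1, Veda:2, Vikram:2, Yusuf:2.
Sum = 2 + 2 + 1 + 2 + 1 + 2 + 2 + 1 + 2 + 2 + 2 = 19.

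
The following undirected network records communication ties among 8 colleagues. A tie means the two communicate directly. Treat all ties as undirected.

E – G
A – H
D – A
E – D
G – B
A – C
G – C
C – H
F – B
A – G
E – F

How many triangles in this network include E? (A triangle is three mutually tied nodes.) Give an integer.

0

E's neighbors are D, F, and G, but none of them are tied to each other, so no triangle contains E.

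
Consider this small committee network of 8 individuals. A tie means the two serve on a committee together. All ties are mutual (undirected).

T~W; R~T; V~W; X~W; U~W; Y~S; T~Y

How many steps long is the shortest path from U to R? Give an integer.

3

One shortest route is U – W – T – R, which uses 3 edges, and at distance 2 from U we only reach {T, V, X}, which does not include R. So d(U,R) = 3.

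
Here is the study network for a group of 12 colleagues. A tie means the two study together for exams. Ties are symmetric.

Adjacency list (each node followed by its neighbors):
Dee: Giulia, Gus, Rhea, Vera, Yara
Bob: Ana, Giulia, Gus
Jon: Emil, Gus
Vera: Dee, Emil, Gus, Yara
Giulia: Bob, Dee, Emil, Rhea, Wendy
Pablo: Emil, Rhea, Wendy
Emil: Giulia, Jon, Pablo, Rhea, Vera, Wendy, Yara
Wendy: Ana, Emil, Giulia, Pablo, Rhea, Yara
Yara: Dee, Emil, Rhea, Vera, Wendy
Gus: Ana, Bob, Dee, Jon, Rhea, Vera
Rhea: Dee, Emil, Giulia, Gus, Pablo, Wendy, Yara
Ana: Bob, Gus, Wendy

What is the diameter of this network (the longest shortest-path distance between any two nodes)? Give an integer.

Eccentricity of each node (its greatest distance to any other): Ana:2, Bob:3, Dee:2, Emil:2, Giulia:2, Gus:2, Jon:2, Pablo:3, Rhea:2, Vera:2, Wendy:2, Yara:3.
The maximum eccentricity is 3, realized for instance by the pair Yara–Bob via Yara – Dee – Gus – Bob. So the diameter is 3.

3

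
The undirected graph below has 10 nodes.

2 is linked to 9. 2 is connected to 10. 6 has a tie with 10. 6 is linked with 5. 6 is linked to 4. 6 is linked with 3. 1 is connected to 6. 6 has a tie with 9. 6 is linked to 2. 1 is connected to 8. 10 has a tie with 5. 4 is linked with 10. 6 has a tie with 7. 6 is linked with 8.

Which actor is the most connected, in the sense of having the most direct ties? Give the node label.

Degrees — 1:2, 2:3, 3:1, 4:2, 5:2, 6:9, 7:1, 8:2, 9:2, 10:4.
The maximum is 9, attained only by 6.

6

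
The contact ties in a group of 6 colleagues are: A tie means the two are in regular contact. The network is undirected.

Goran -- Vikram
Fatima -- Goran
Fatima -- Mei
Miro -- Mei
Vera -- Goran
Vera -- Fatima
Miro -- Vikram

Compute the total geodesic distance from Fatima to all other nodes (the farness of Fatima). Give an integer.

Distances from Fatima: Goran:1, Mei:1, Miro:2, Vera:1, Vikram:2.
Sum = 1 + 1 + 2 + 1 + 2 = 7.

7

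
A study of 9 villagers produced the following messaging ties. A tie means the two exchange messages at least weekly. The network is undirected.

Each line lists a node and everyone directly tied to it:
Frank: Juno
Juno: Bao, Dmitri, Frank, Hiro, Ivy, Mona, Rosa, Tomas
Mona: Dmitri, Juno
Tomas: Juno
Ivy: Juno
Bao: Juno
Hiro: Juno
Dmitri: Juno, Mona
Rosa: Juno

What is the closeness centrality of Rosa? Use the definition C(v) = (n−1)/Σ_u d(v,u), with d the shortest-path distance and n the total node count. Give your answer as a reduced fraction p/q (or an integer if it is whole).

Distances from Rosa: Bao:2, Dmitri:2, Frank:2, Hiro:2, Ivy:2, Juno:1, Mona:2, Tomas:2. Sum = 15.
n = 9, so closeness = 8/15.

8/15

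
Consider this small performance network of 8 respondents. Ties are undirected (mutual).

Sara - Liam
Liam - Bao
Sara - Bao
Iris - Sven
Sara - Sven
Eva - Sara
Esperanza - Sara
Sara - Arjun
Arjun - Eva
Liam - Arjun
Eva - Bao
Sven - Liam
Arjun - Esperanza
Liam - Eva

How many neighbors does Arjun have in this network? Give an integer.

Arjun is directly tied to Esperanza, Eva, Liam, and Sara. That is 4 neighbors, so the degree of Arjun is 4.

4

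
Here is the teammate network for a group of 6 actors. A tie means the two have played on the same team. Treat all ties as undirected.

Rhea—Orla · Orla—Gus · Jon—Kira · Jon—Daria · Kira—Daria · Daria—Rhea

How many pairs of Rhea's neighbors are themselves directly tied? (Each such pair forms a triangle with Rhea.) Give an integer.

0

Rhea's neighbors are Daria and Orla, but none of them are tied to each other, so no triangle contains Rhea.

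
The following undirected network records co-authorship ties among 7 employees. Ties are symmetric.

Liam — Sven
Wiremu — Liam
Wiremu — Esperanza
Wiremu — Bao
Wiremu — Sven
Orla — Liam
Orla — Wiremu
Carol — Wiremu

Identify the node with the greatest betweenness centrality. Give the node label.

Wiremu

Unnormalized betweenness of each node: Bao:0, Carol:0, Esperanza:0, Liam:1/2, Orla:0, Sven:0, Wiremu:25/2.
Wiremu has the largest value, 25/2, making it the main broker — the node through which the most shortest paths run.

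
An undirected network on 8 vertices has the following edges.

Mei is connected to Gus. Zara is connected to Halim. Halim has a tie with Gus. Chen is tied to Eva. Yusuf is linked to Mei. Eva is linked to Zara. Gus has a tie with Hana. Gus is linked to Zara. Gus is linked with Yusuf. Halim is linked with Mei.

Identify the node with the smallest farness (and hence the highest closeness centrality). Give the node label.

Gus

Farness (sum of distances to all others) for each node — Chen:21, Eva:15, Gus:10, Halim:12, Hana:16, Mei:14, Yusuf:15, Zara:11.
The smallest farness is 10, for Gus, so Gus has the highest closeness.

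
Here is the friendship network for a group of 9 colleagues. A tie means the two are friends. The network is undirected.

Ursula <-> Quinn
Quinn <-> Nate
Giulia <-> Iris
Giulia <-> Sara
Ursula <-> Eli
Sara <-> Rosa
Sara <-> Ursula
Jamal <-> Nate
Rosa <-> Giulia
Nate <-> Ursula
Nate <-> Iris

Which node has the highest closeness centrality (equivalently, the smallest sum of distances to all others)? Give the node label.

Farness (sum of distances to all others) for each node — Eli:19, Giulia:16, Iris:15, Jamal:20, Nate:13, Quinn:16, Rosa:19, Sara:14, Ursula:12.
The smallest farness is 12, for Ursula, so Ursula has the highest closeness.

Ursula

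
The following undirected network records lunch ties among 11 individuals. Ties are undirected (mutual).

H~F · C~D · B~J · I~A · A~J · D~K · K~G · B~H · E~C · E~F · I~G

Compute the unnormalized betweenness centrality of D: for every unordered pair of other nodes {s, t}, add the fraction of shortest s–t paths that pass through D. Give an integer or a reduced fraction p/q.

Pairs whose geodesics pass through D — C–K: 1; C–G: 1; C–I: 1; C–A: 1; K–H: 1; K–F: 1; K–E: 1; G–F: 1; G–E: 1; I–E: 1.
All other pairs contribute 0.
Summing the contributions gives betweenness(D) = 10.

10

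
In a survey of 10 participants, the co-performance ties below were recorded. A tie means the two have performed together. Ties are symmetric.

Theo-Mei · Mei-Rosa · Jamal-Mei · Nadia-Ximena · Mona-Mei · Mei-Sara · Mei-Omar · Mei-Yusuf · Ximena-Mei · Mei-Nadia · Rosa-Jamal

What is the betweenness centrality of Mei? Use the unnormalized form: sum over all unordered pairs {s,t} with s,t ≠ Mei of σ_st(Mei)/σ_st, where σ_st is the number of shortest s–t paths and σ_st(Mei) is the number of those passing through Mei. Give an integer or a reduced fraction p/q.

Pairs whose geodesics pass through Mei — Yusuf–Rosa: 1; Yusuf–Mona: 1; Yusuf–Ximena: 1; Yusuf–Jamal: 1; Yusuf–Nadia: 1; Yusuf–Sara: 1; Yusuf–Omar: 1; Yusuf–Theo: 1; Rosa–Mona: 1; Rosa–Ximena: 1; Rosa–Nadia: 1; Rosa–Sara: 1; Rosa–Omar: 1; Rosa–Theo: 1 … (+20 more pairs).
All other pairs contribute 0.
Summing the contributions gives betweenness(Mei) = 34.

34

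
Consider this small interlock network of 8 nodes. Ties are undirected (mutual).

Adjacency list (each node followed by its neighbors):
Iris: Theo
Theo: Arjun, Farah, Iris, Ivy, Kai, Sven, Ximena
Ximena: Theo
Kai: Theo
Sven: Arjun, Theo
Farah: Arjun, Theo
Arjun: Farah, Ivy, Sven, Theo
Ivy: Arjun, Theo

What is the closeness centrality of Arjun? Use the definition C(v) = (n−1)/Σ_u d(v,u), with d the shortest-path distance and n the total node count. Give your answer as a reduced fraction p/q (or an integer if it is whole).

7/10

Distances from Arjun: Farah:1, Iris:2, Ivy:1, Kai:2, Sven:1, Theo:1, Ximena:2. Sum = 10.
n = 8, so closeness = 7/10.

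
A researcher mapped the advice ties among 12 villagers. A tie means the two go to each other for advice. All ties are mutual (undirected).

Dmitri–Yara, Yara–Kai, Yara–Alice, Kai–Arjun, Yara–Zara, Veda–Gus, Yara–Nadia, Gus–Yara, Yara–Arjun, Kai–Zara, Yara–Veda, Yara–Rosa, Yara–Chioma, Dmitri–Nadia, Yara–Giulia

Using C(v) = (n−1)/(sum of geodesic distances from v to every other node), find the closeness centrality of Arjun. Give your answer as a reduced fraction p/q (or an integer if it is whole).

Distances from Arjun: Alice:2, Chioma:2, Dmitri:2, Giulia:2, Gus:2, Kai:1, Nadia:2, Rosa:2, Veda:2, Yara:1, Zara:2. Sum = 20.
n = 12, so closeness = 11/20.

11/20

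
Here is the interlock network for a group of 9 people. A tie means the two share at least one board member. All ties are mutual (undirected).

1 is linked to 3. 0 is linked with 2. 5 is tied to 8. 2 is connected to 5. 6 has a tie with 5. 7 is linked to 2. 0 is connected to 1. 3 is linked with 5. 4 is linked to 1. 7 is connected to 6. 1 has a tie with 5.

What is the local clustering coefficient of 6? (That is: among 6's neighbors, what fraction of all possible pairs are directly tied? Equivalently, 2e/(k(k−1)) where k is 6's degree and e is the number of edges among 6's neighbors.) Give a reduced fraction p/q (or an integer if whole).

6's neighbors: 5 and 7 (k = 2).
Possible neighbor pairs: C(2,2) = 1. Edges among them: none → e = 0.
Clustering(6) = 0/1.

0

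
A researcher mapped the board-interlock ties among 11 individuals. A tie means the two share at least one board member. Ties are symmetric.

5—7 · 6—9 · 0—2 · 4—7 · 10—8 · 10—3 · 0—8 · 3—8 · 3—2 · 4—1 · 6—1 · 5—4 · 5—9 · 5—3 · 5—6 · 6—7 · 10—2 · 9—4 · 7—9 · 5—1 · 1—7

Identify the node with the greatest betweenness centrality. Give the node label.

5

Unnormalized betweenness of each node: 0:1/3, 1:1/4, 2:4, 3:73/3, 4:1/4, 5:51/2, 6:1/4, 7:1/2, 8:4, 9:1/4, 10:1/3.
5 has the largest value, 51/2, making it the main broker — the node through which the most shortest paths run.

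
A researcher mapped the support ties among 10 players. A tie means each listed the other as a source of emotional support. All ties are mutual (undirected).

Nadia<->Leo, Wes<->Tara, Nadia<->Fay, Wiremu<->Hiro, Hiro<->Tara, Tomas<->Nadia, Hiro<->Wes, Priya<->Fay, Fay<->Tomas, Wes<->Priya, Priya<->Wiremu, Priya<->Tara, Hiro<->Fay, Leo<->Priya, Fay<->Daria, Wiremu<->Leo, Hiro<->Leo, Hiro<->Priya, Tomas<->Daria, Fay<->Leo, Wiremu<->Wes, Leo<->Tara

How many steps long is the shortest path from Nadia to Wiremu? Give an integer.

2

One shortest route is Nadia – Leo – Wiremu, which uses 2 edges, and Nadia and Wiremu are not directly tied, so nothing shorter exists. So d(Nadia,Wiremu) = 2.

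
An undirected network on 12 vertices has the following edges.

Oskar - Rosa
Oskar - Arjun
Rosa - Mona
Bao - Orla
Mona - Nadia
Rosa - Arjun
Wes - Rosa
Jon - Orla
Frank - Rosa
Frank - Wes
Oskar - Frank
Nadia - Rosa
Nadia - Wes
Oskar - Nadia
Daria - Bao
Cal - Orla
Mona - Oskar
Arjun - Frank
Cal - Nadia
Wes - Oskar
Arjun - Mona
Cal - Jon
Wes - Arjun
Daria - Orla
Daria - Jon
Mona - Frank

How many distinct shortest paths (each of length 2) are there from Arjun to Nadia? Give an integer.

The shortest distance is 2. The length-2 paths are: Arjun–Rosa–Nadia; Arjun–Oskar–Nadia; Arjun–Wes–Nadia; Arjun–Mona–Nadia.
That gives 4 distinct shortest paths.

4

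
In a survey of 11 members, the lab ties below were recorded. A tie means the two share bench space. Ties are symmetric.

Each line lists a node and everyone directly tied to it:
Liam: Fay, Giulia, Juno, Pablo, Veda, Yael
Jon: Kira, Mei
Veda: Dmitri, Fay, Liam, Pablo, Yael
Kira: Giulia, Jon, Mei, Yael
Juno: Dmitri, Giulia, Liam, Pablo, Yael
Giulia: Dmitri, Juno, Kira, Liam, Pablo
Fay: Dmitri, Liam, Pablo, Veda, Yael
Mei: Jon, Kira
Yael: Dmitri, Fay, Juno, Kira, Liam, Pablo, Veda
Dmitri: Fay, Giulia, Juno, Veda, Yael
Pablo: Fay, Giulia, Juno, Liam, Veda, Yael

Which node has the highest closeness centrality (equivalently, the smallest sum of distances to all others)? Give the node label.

Yael

Farness (sum of distances to all others) for each node — Dmitri:17, Fay:17, Giulia:15, Jon:24, Juno:17, Kira:16, Liam:16, Mei:24, Pablo:16, Veda:17, Yael:13.
The smallest farness is 13, for Yael, so Yael has the highest closeness.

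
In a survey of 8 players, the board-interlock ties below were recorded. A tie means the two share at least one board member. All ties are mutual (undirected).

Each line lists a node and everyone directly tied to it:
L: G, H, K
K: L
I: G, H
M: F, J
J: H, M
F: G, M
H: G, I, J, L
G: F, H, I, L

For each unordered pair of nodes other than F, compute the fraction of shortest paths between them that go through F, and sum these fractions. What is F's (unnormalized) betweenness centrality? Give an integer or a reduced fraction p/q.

Pairs whose geodesics pass through F — L–M: 1/2; K–M: 1/2; I–M: 1/2; M–G: 1.
All other pairs contribute 0.
Summing the contributions gives betweenness(F) = 5/2.

5/2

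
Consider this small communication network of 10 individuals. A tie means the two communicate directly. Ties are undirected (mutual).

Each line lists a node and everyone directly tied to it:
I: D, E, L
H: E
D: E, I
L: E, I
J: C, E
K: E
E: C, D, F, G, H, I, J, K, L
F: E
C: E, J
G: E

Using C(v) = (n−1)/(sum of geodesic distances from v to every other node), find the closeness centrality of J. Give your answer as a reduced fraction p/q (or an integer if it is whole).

9/16

Distances from J: C:1, D:2, E:1, F:2, G:2, H:2, I:2, K:2, L:2. Sum = 16.
n = 10, so closeness = 9/16.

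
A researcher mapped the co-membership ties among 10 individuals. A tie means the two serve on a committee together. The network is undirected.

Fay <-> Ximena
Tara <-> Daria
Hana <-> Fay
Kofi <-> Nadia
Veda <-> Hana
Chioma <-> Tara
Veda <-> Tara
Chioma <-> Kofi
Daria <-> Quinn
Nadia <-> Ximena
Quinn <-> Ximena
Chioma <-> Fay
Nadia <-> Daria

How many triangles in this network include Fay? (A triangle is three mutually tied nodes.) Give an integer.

0

Fay's neighbors are Chioma, Hana, and Ximena, but none of them are tied to each other, so no triangle contains Fay.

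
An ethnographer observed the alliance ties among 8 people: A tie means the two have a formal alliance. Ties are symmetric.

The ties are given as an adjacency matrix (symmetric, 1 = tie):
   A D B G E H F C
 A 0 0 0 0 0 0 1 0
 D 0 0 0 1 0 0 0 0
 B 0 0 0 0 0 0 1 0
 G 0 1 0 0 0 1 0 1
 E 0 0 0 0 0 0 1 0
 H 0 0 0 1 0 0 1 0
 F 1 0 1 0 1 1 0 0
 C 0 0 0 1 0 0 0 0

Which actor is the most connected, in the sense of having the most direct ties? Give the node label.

Degrees — A:1, B:1, C:1, D:1, E:1, F:4, G:3, H:2.
The maximum is 4, attained only by F.

F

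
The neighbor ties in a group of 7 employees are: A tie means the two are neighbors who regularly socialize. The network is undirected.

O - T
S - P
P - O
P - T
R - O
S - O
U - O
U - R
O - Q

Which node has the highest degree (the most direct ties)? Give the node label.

O

Degrees — O:6, P:3, Q:1, R:2, S:2, T:2, U:2.
The maximum is 6, attained only by O.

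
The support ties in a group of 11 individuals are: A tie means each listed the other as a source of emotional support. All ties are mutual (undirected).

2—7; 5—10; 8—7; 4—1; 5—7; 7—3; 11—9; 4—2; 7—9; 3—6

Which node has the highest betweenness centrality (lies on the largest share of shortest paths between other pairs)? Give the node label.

7

Unnormalized betweenness of each node: 1:0, 2:16, 3:9, 4:9, 5:9, 6:0, 7:39, 8:0, 9:9, 10:0, 11:0.
7 has the largest value, 39, making it the main broker — the node through which the most shortest paths run.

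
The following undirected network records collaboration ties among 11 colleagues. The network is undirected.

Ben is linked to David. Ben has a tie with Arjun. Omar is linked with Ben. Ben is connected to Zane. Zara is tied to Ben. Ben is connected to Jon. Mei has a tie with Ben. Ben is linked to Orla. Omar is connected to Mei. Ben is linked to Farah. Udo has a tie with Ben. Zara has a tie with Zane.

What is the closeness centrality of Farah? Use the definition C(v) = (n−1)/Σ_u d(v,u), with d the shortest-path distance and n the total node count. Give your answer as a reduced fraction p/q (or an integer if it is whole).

10/19

Distances from Farah: Arjun:2, Ben:1, David:2, Jon:2, Mei:2, Omar:2, Orla:2, Udo:2, Zane:2, Zara:2. Sum = 19.
n = 11, so closeness = 10/19.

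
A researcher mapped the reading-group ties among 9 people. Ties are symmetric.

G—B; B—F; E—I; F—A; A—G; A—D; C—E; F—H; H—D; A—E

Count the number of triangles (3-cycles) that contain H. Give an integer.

0

H's neighbors are D and F, but none of them are tied to each other, so no triangle contains H.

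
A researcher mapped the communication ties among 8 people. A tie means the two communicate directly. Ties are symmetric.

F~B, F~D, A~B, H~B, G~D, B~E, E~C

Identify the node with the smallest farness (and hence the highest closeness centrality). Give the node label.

B

Farness (sum of distances to all others) for each node — A:17, B:11, C:21, D:17, E:15, F:13, G:23, H:17.
The smallest farness is 11, for B, so B has the highest closeness.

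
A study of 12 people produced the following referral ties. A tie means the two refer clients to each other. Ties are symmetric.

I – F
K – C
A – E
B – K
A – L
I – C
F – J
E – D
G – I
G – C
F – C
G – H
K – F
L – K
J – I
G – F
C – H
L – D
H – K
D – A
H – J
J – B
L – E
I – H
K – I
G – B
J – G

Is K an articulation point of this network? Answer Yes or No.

Yes

Removing K leaves {A, D, E, and L} with no path to {B, C, F, G, H, I, and J}, so the network splits into 2 components. K is a cut vertex.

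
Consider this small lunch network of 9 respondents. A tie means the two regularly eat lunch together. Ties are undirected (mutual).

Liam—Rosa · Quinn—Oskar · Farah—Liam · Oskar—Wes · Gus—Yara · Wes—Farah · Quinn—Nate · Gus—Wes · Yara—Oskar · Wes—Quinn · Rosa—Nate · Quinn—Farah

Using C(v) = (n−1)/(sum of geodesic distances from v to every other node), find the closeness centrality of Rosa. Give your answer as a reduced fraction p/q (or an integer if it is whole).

2/5

Distances from Rosa: Farah:2, Gus:4, Liam:1, Nate:1, Oskar:3, Quinn:2, Wes:3, Yara:4. Sum = 20.
n = 9, so closeness = 8/20 = 2/5.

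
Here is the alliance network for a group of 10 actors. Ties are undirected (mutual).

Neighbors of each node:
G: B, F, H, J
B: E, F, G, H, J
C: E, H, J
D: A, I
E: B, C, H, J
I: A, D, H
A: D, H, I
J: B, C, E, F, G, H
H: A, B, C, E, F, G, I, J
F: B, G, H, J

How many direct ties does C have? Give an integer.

C is directly tied to E, H, and J. That is 3 neighbors, so the degree of C is 3.

3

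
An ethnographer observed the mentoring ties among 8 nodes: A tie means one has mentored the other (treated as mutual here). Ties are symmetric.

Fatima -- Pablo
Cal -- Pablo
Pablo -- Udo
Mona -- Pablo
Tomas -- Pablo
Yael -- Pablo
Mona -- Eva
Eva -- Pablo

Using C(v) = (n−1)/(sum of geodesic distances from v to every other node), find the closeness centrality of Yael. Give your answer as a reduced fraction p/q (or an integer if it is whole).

Distances from Yael: Cal:2, Eva:2, Fatima:2, Mona:2, Pablo:1, Tomas:2, Udo:2. Sum = 13.
n = 8, so closeness = 7/13.

7/13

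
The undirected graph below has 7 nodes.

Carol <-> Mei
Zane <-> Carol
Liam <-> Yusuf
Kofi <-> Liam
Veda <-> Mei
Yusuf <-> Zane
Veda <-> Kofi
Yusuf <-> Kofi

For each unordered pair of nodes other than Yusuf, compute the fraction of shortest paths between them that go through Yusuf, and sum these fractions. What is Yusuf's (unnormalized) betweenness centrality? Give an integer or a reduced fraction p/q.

4

Pairs whose geodesics pass through Yusuf — Veda–Zane: 1/2; Kofi–Zane: 1; Kofi–Carol: 1/2; Liam–Zane: 1; Liam–Carol: 1.
All other pairs contribute 0.
Summing the contributions gives betweenness(Yusuf) = 4.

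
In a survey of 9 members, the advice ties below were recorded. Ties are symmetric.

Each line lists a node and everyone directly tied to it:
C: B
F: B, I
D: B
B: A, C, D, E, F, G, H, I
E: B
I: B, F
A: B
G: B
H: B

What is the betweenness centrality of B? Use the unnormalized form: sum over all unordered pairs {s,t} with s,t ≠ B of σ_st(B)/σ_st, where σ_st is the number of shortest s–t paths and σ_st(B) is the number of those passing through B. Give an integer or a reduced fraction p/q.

Pairs whose geodesics pass through B — I–E: 1; I–G: 1; I–H: 1; I–A: 1; I–C: 1; I–D: 1; E–G: 1; E–H: 1; E–A: 1; E–C: 1; E–F: 1; E–D: 1; G–H: 1; G–A: 1 … (+13 more pairs).
All other pairs contribute 0.
Summing the contributions gives betweenness(B) = 27.

27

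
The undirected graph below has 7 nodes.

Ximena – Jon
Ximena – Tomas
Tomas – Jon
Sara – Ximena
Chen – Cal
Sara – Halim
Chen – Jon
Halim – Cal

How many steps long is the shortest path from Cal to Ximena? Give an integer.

One shortest route is Cal – Chen – Jon – Ximena, which uses 3 edges, and at distance 2 from Cal we only reach {Jon, Sara}, which does not include Ximena. So d(Cal,Ximena) = 3.

3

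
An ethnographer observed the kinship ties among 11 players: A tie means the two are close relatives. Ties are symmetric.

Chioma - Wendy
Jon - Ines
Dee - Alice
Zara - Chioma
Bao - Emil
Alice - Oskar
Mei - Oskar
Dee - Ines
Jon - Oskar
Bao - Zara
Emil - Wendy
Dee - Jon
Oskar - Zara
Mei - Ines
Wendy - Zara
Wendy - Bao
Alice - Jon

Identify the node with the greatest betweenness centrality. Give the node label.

Oskar

Unnormalized betweenness of each node: Alice:3, Bao:7/2, Chioma:0, Dee:1/2, Emil:0, Ines:3/2, Jon:13/2, Mei:3, Oskar:53/2, Wendy:5, Zara:49/2.
Oskar has the largest value, 53/2, making it the main broker — the node through which the most shortest paths run.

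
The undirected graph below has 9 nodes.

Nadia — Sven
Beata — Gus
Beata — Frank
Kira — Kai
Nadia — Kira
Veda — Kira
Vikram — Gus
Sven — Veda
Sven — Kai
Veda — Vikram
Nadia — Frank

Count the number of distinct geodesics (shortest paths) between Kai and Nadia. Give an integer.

2

The shortest distance is 2. The length-2 paths are: Kai–Kira–Nadia; Kai–Sven–Nadia.
That gives 2 distinct shortest paths.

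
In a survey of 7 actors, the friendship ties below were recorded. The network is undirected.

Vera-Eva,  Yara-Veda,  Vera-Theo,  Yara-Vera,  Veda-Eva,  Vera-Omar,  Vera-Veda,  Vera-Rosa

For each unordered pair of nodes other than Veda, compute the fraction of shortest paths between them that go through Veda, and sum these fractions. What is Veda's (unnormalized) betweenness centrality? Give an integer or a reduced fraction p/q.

Pairs whose geodesics pass through Veda — Eva–Yara: 1/2.
All other pairs contribute 0.
Summing the contributions gives betweenness(Veda) = 1/2.

1/2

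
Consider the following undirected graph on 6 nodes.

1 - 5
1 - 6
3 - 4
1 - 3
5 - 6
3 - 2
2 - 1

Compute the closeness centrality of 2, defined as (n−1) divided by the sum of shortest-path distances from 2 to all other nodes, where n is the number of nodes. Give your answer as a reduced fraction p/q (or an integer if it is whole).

Distances from 2: 1:1, 3:1, 4:2, 5:2, 6:2. Sum = 8.
n = 6, so closeness = 5/8.

5/8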